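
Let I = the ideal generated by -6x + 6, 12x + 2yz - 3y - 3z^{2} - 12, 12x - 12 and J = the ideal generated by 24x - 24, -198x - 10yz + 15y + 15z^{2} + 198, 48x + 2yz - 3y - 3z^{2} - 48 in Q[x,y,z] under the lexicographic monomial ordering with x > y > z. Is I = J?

Yes, the ideals are equal.

Equality of ideals is decidable: compute both reduced Gröbner bases (unique for the ordering) and check whether they agree.
Buchberger on the first generating set:
f_1 = -6x + 6, LT = x.
f_2 = 12x + 2yz - 3y - 3z^{2} - 12, LT = x.
f_3 = 12x - 12, LT = x.

S(f_1,f_2): lcm = x. S = -\tfrac{1}{6}yz + \tfrac{1}{4}y + \tfrac{1}{4}z^{2}.
  leading term yz: no divisor's leading term divides it; move -\tfrac{1}{6}yz to the remainder.
  leading term y: no divisor's leading term divides it; move \tfrac{1}{4}y to the remainder.
  leading term z^{2}: no divisor's leading term divides it; move \tfrac{1}{4}z^{2} to the remainder.
  remainder -\tfrac{1}{6}yz + \tfrac{1}{4}y + \tfrac{1}{4}z^{2} ≠ 0; add g_4 = -\tfrac{1}{6}yz + \tfrac{1}{4}y + \tfrac{1}{4}z^{2} to the basis.

The other S-polynomials (S(f_1,f_3), S(f_2,f_3), S(f_1,g_4), S(f_2,g_4), S(f_3,g_4)) all reduce to 0 modulo the current basis, so we have a Gröbner basis.
Inter-reduce: drop elements whose leading term is divisible by another's, tail-reduce, and make monic.
Reduced Gröbner basis: {x - 1, yz - \tfrac{3}{2}y - \tfrac{3}{2}z^{2}}.

Buchberger on the second generating set:
h_1 = 24x - 24, LT = x.
h_2 = -198x - 10yz + 15y + 15z^{2} + 198, LT = x.
h_3 = 48x + 2yz - 3y - 3z^{2} - 48, LT = x.

S(h_1,h_2): lcm = x. S = -\tfrac{5}{99}yz + \tfrac{5}{66}y + \tfrac{5}{66}z^{2}.
  leading term yz: no divisor's leading term divides it; move -\tfrac{5}{99}yz to the remainder.
  leading term y: no divisor's leading term divides it; move \tfrac{5}{66}y to the remainder.
  leading term z^{2}: no divisor's leading term divides it; move \tfrac{5}{66}z^{2} to the remainder.
  remainder -\tfrac{5}{99}yz + \tfrac{5}{66}y + \tfrac{5}{66}z^{2} ≠ 0; add k_4 = -\tfrac{5}{99}yz + \tfrac{5}{66}y + \tfrac{5}{66}z^{2} to the basis.

The other S-polynomials (S(h_1,h_3), S(h_2,h_3), S(h_1,k_4), S(h_2,k_4), S(h_3,k_4)) all reduce to 0 modulo the current basis, so we have a Gröbner basis.
Inter-reduce: drop elements whose leading term is divisible by another's, tail-reduce, and make monic.
Reduced Gröbner basis: {x - 1, yz - \tfrac{3}{2}y - \tfrac{3}{2}z^{2}}.

The two bases agree; hence the ideals are identical.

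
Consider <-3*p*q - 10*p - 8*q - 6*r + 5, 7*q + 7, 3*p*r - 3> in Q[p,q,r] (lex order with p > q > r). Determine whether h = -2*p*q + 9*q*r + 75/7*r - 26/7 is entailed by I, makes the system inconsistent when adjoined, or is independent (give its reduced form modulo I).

-2*p*q + 9*q*r + 75/7*r - 26/7 lies in I (it reduces to 0).

First compute the reduced Gröbner basis of I by Buchberger's algorithm.
f_1 = -3*p*q - 10*p - 8*q - 6*r + 5, LT = p*q.
f_2 = 7*q + 7, LT = q.
f_3 = 3*p*r - 3, LT = p*r.

S(f_1,f_2): lcm = p*q. S = 7/3*p + 8/3*q + 2*r - 5/3.
  leading term p: no divisor's leading term divides it; move 7/3*p to the remainder.
  leading term q: subtract (8/21)·f_2 from 8/3*q + 2*r - 5/3 → 2*r - 13/3
  leading term r: no divisor's leading term divides it; move 2*r to the remainder.
  leading term 1: no divisor's leading term divides it; move -13/3 to the remainder.
  remainder 7/3*p + 2*r - 13/3 ≠ 0; add k_4 = 7/3*p + 2*r - 13/3 to the basis.

S(f_1,f_3): lcm = p*q*r. S = 10/3*p*r + 8/3*q*r + q + 2*r**2 - 5/3*r.
  leading term p*r: subtract (10/9)·f_3 from 10/3*p*r + 8/3*q*r + q + 2*r**2 - 5/3*r → 8/3*q*r + q + 2*r**2 - 5/3*r + 10/3
  leading term q*r: subtract (8/21*r)·f_2 from 8/3*q*r + q + 2*r**2 - 5/3*r + 10/3 → q + 2*r**2 - 13/3*r + 10/3
  leading term q: subtract (1/7)·f_2 from q + 2*r**2 - 13/3*r + 10/3 → 2*r**2 - 13/3*r + 7/3
  leading term r**2: no divisor's leading term divides it; move 2*r**2 to the remainder.
  leading term r: no divisor's leading term divides it; move -13/3*r to the remainder.
  leading term 1: no divisor's leading term divides it; move 7/3 to the remainder.
  remainder 2*r**2 - 13/3*r + 7/3 ≠ 0; add k_5 = 2*r**2 - 13/3*r + 7/3 to the basis.

The other S-polynomials (S(f_2,f_3), S(f_1,k_4), S(f_2,k_4), S(f_3,k_4), S(f_1,k_5), S(f_2,k_5), S(f_3,k_5), S(k_4,k_5)) all reduce to 0 modulo the current basis, so we have a Gröbner basis.
Inter-reduce: drop elements whose leading term is divisible by another's, tail-reduce, and make monic.
Reduced Gröbner basis: {p + 6/7*r - 13/7, q + 1, r**2 - 13/6*r + 7/6}.
Label its elements g_1 = p + 6/7*r - 13/7, g_2 = q + 1, g_3 = r**2 - 13/6*r + 7/6.

Reduce h = -2*p*q + 9*q*r + 75/7*r - 26/7 modulo G:
  leading term p*q: subtract (-2*q)·g_1 from -2*p*q + 9*q*r + 75/7*r - 26/7 → 75/7*q*r - 26/7*q + 75/7*r - 26/7
  leading term q*r: subtract (75/7*r)·g_2 from 75/7*q*r - 26/7*q + 75/7*r - 26/7 → -26/7*q - 26/7
  leading term q: subtract (-26/7)·g_2 from -26/7*q - 26/7 → 0
  normal form = 0.
Since the normal form is 0, h ∈ I.

Ideal membership is decidable via reduction modulo a Gröbner basis.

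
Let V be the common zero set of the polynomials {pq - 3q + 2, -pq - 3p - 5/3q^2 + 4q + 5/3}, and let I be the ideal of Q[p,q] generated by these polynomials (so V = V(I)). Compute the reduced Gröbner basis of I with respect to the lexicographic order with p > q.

f_1 = pq - 3q + 2, LT = pq.
f_2 = -pq - 3p - 5/3q^2 + 4q + 5/3, LT = pq.

S(f_1,f_2): lcm = pq. S = -3p - 5/3q^2 + q + 11/3.
  reduce S modulo (f_1, f_2):
  remainder -3p - 5/3q^2 + q + 11/3 ≠ 0; add g_3 = -3p - 5/3q^2 + q + 11/3 to the basis.

S(f_1,g_3): lcm = pq. S = -5/9q^3 + 1/3q^2 - 16/9q + 2.
  reduce S modulo (f_1, f_2, g_3):
  remainder -5/9q^3 + 1/3q^2 - 16/9q + 2 ≠ 0; add g_4 = -5/9q^3 + 1/3q^2 - 16/9q + 2 to the basis.

The other S-polynomials (S(f_2,g_3), S(f_1,g_4), S(f_2,g_4), S(g_3,g_4)) all reduce to 0 modulo the current basis, so we have a Gröbner basis.
Inter-reduce: drop elements whose leading term is divisible by another's, tail-reduce, and make monic.

G = {p + 5/9q^2 - 1/3q - 11/9, q^3 - 3/5q^2 + 16/5q - 18/5}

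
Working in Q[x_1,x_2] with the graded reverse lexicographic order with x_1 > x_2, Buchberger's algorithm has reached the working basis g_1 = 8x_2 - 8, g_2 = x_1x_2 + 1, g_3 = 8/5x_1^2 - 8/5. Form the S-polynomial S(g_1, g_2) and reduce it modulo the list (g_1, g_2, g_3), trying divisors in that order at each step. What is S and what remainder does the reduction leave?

lcm(LM(g_1), LM(g_2)) = x_1x_2.
S = (lcm/LT(g_1))·g_1 − (lcm/LT(g_2))·g_2 = -x_1 - 1.
Reduce S modulo (g_1, g_2, g_3) in that order:
  leading term x_1: no divisor's leading term divides it; move -x_1 to the remainder.
  leading term 1: no divisor's leading term divides it; move -1 to the remainder.
The remainder -x_1 - 1 is nonzero, so it would be added as the next basis element.

S(g_1, g_2) = -x_1 - 1; remainder on division = -x_1 - 1.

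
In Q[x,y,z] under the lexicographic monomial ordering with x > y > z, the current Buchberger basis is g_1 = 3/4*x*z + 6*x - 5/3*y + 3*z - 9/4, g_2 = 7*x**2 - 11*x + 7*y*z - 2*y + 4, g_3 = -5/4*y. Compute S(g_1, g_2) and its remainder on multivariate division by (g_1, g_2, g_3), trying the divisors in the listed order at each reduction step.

lcm(LM(g_1), LM(g_2)) = x**2*z.
S = (lcm/LT(g_1))·g_1 − (lcm/LT(g_2))·g_2 = 8*x**2 - 20/9*x*y + 39/7*x*z - 3*x - y*z**2 + 2/7*y*z - 4/7*z.
Reduce S modulo (g_1, g_2, g_3) in that order:
  leading term x**2: subtract (8/7)·g_2 from 8*x**2 - 20/9*x*y + 39/7*x*z - 3*x - y*z**2 + 2/7*y*z - 4/7*z → -20/9*x*y + 39/7*x*z + 67/7*x - y*z**2 - 54/7*y*z + 16/7*y - 4/7*z - 32/7
  leading term x*y: subtract (16/9*x)·g_3 from -20/9*x*y + 39/7*x*z + 67/7*x - y*z**2 - 54/7*y*z + 16/7*y - 4/7*z - 32/7 → 39/7*x*z + 67/7*x - y*z**2 - 54/7*y*z + 16/7*y - 4/7*z - 32/7
  leading term x*z: subtract (52/7)·g_1 from 39/7*x*z + 67/7*x - y*z**2 - 54/7*y*z + 16/7*y - 4/7*z - 32/7 → -35*x - y*z**2 - 54/7*y*z + 44/3*y - 160/7*z + 85/7
  leading term x: no divisor's leading term divides it; move -35*x to the remainder.
  leading term y*z**2: subtract (4/5*z**2)·g_3 from -y*z**2 - 54/7*y*z + 44/3*y - 160/7*z + 85/7 → -54/7*y*z + 44/3*y - 160/7*z + 85/7
  leading term y*z: subtract (216/35*z)·g_3 from -54/7*y*z + 44/3*y - 160/7*z + 85/7 → 44/3*y - 160/7*z + 85/7
  leading term y: subtract (-176/15)·g_3 from 44/3*y - 160/7*z + 85/7 → -160/7*z + 85/7
  leading term z: no divisor's leading term divides it; move -160/7*z to the remainder.
  leading term 1: no divisor's leading term divides it; move 85/7 to the remainder.
The remainder -35*x - 160/7*z + 85/7 is nonzero, so it would be added as the next basis element.
This is the inner loop of Buchberger's algorithm — each nonzero remainder becomes a new basis element.

S(g_1, g_2) = 8*x**2 - 20/9*x*y + 39/7*x*z - 3*x - y*z**2 + 2/7*y*z - 4/7*z; remainder on division = -35*x - 160/7*z + 85/7.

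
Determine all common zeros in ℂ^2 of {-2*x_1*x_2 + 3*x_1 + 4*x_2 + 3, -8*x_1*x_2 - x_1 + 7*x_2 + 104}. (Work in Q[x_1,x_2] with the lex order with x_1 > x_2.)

Compute a lex Gröbner basis by Buchberger's algorithm.
f_1 = -2*x_1*x_2 + 3*x_1 + 4*x_2 + 3, LT = x_1*x_2.
f_2 = -8*x_1*x_2 - x_1 + 7*x_2 + 104, LT = x_1*x_2.

S(f_1,f_2): lcm = x_1*x_2. S = -13/8*x_1 - 9/8*x_2 + 23/2.
  leading term x_1: no divisor's leading term divides it; move -13/8*x_1 to the remainder.
  leading term x_2: no divisor's leading term divides it; move -9/8*x_2 to the remainder.
  leading term 1: no divisor's leading term divides it; move 23/2 to the remainder.
  remainder -13/8*x_1 - 9/8*x_2 + 23/2 ≠ 0; add h_3 = -13/8*x_1 - 9/8*x_2 + 23/2 to the basis.

S(f_1,h_3): lcm = x_1*x_2. S = -3/2*x_1 - 9/13*x_2**2 + 66/13*x_2 - 3/2.
  leading term x_1: subtract (12/13)·h_3 from -3/2*x_1 - 9/13*x_2**2 + 66/13*x_2 - 3/2 → -9/13*x_2**2 + 159/26*x_2 - 315/26
  leading term x_2**2: no divisor's leading term divides it; move -9/13*x_2**2 to the remainder.
  leading term x_2: no divisor's leading term divides it; move 159/26*x_2 to the remainder.
  leading term 1: no divisor's leading term divides it; move -315/26 to the remainder.
  remainder -9/13*x_2**2 + 159/26*x_2 - 315/26 ≠ 0; add h_4 = -9/13*x_2**2 + 159/26*x_2 - 315/26 to the basis.

The other S-polynomials (S(f_2,h_3), S(f_1,h_4), S(f_2,h_4), S(h_3,h_4)) all reduce to 0 modulo the current basis, so we have a Gröbner basis.
Inter-reduce: drop elements whose leading term is divisible by another's, tail-reduce, and make monic.
Reduced Gröbner basis: {x_1 + 9/13*x_2 - 92/13, x_2**2 - 53/6*x_2 + 35/2}.

A lex Gröbner basis eliminates variables successively. Here x_2**2 - 53/6*x_2 + 35/2 depends only on x_2, with roots {3, 35/6}; lifting each root through the earlier basis elements recovers the full solutions.
  x_2 = 3: the earlier basis element becomes x_1 - 5 = 0, giving x_1 = 5 — point (5, 3).
  x_2 = 35/6: the earlier basis element becomes x_1 - 79/26 = 0, giving x_1 = 79/26 — point (79/26, 35/6).
Check: every point annihilates each of the original generators.
A lex Gröbner basis triangularizes the system, enabling back-substitution.

{(5, 3), (79/26, 35/6)}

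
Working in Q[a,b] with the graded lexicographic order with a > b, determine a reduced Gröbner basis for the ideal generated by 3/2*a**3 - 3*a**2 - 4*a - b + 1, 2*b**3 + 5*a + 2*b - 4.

G = {a**3 - 2*a**2 - 8/3*a - 2/3*b + 2/3, b**3 + 5/2*a + b - 2}

f_1 = 3/2*a**3 - 3*a**2 - 4*a - b + 1, LT = a**3.
f_2 = 2*b**3 + 5*a + 2*b - 4, LT = b**3.

The S-polynomials (S(f_1,f_2)) all reduce to 0 modulo the current basis, so we have a Gröbner basis.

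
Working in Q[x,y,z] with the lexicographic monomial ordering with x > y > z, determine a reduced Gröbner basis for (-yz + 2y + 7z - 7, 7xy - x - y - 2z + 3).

G = {xy - 1/7x - 1/7y - 2/7z + 3/7, xz - 47/48x - 1/24z^2 + 1/48, yz - 2y - 7z + 7}

f_1 = -yz + 2y + 7z - 7, LT = yz.
f_2 = 7xy - x - y - 2z + 3, LT = xy.

S(f_1,f_2): lcm = xyz. S = -2xy - 48/7xz + 7x + 1/7yz + 2/7z^2 - 3/7z.
  leading term xy: subtract (-2/7)·f_2 from -2xy - 48/7xz + 7x + 1/7yz + 2/7z^2 - 3/7z → -48/7xz + 47/7x + 1/7yz - 2/7y + 2/7z^2 - z + 6/7
  leading term xz: no divisor's leading term divides it; move -48/7xz to the remainder.
  leading term x: no divisor's leading term divides it; move 47/7x to the remainder.
  leading term yz: subtract (-1/7)·f_1 from 1/7yz - 2/7y + 2/7z^2 - z + 6/7 → 2/7z^2 - 1/7
  leading term z^2: no divisor's leading term divides it; move 2/7z^2 to the remainder.
  leading term 1: no divisor's leading term divides it; move -1/7 to the remainder.
  remainder -48/7xz + 47/7x + 2/7z^2 - 1/7 ≠ 0; add g_3 = -48/7xz + 47/7x + 2/7z^2 - 1/7 to the basis.

The other S-polynomials (S(f_1,g_3), S(f_2,g_3)) all reduce to 0 modulo the current basis, so we have a Gröbner basis.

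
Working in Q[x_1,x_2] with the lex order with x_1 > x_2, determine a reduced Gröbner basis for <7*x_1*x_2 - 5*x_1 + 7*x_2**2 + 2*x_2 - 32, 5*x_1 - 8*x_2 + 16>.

f_1 = 7*x_1*x_2 - 5*x_1 + 7*x_2**2 + 2*x_2 - 32, LT = x_1*x_2.
f_2 = 5*x_1 - 8*x_2 + 16, LT = x_1.

S(f_1,f_2): lcm = x_1*x_2. S = -5/7*x_1 + 13/5*x_2**2 - 102/35*x_2 - 32/7.
  leading term x_1: subtract (-1/7)·f_2 from -5/7*x_1 + 13/5*x_2**2 - 102/35*x_2 - 32/7 → 13/5*x_2**2 - 142/35*x_2 - 16/7
  leading term x_2**2: no divisor's leading term divides it; move 13/5*x_2**2 to the remainder.
  leading term x_2: no divisor's leading term divides it; move -142/35*x_2 to the remainder.
  leading term 1: no divisor's leading term divides it; move -16/7 to the remainder.
  remainder 13/5*x_2**2 - 142/35*x_2 - 16/7 ≠ 0; add g_3 = 13/5*x_2**2 - 142/35*x_2 - 16/7 to the basis.

S(f_1,g_3): lcm = x_1*x_2**2. S = 11/13*x_1*x_2 + 80/91*x_1 + x_2**3 + 2/7*x_2**2 - 32/7*x_2.
  leading term x_1*x_2: subtract (11/91)·f_1 from 11/13*x_1*x_2 + 80/91*x_1 + x_2**3 + 2/7*x_2**2 - 32/7*x_2 → 135/91*x_1 + x_2**3 - 51/91*x_2**2 - 438/91*x_2 + 352/91
  leading term x_1: subtract (27/91)·f_2 from 135/91*x_1 + x_2**3 - 51/91*x_2**2 - 438/91*x_2 + 352/91 → x_2**3 - 51/91*x_2**2 - 222/91*x_2 - 80/91
  leading term x_2**3: subtract (5/13*x_2)·g_3 from x_2**3 - 51/91*x_2**2 - 222/91*x_2 - 80/91 → x_2**2 - 142/91*x_2 - 80/91
  leading term x_2**2: subtract (5/13)·g_3 from x_2**2 - 142/91*x_2 - 80/91 → 0
  remainder 0.

S(f_2,g_3): leading monomials are coprime, so the S-polynomial reduces to 0 (Buchberger's first criterion).
Every S-polynomial of the final basis reduces to 0, so we have a Gröbner basis.
Inter-reduce: drop elements whose leading term is divisible by another's, tail-reduce, and make monic.

G = {x_1 - 8/5*x_2 + 16/5, x_2**2 - 142/91*x_2 - 80/91}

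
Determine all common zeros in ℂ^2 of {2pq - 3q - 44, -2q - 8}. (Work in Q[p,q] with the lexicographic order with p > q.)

{(-4, -4)}

Compute a lex Gröbner basis by Buchberger's algorithm.
f_1 = 2pq - 3q - 44, LT = pq.
f_2 = -2q - 8, LT = q.

S(f_1,f_2): lcm = pq. S = -4p - 3/2q - 22.
  leading term p: no divisor's leading term divides it; move -4p to the remainder.
  leading term q: subtract (3/4)·f_2 from -3/2q - 22 → -16
  leading term 1: no divisor's leading term divides it; move -16 to the remainder.
  remainder -4p - 16 ≠ 0; add h_3 = -4p - 16 to the basis.

S(f_1,h_3): lcm = pq. S = -11/2q - 22.
  leading term q: subtract (11/4)·f_2 from -11/2q - 22 → 0
  remainder 0.

S(f_2,h_3): leading monomials are coprime, so the S-polynomial reduces to 0 (Buchberger's first criterion).
Every S-polynomial of the final basis reduces to 0, so we have a Gröbner basis.
Inter-reduce: drop elements whose leading term is divisible by another's, tail-reduce, and make monic.
Reduced Gröbner basis: {p + 4, q + 4}.

From the last basis element, q + 4 = 0, so q takes values in {-4}. Each choice, substituted upward through the basis, yields the corresponding point(s) of the solution set.
  q = -4: the earlier basis element becomes p + 4 = 0, giving p = -4 — point (-4, -4).
Substituting each solution back into the original system confirms all equations vanish.
A lex Gröbner basis triangularizes the system, enabling back-substitution.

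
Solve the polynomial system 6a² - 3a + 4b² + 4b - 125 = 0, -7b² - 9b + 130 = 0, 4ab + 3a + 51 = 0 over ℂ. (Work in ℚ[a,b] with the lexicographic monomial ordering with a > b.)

{(3, -5)}

Compute a lex Gröbner basis by Buchberger's algorithm.
f_1 = 6a² - 3a + 4b² + 4b - 125, LT = a².
f_2 = -7b² - 9b + 130, LT = b².
f_3 = 4ab + 3a + 51, LT = ab.

S(f_1,f_2): leading monomials are coprime, so the S-polynomial reduces to 0 (Buchberger's first criterion).
S(f_1,f_3): lcm = a²b. S = -¾a² - ½ab - 51/4a + ⅔b³ + ⅔b² - 125/6b.
  leading term a²: subtract (-⅛)·f_1 from -¾a² - ½ab - 51/4a + ⅔b³ + ⅔b² - 125/6b → -½ab - 105/8a + ⅔b³ + 7/6b² - 61/3b - 125/8
  leading term ab: subtract (-⅛)·f_3 from -½ab - 105/8a + ⅔b³ + 7/6b² - 61/3b - 125/8 → -51/4a + ⅔b³ + 7/6b² - 61/3b - 37/4
  leading term a: no divisor's leading term divides it; move -51/4a to the remainder.
  leading term b³: subtract (-2/21b)·f_2 from ⅔b³ + 7/6b² - 61/3b - 37/4 → 13/42b² - 167/21b - 37/4
  leading term b²: subtract (-13/294)·f_2 from 13/42b² - 167/21b - 37/4 → -2455/294b - 2059/588
  leading term b: no divisor's leading term divides it; move -2455/294b to the remainder.
  leading term 1: no divisor's leading term divides it; move -2059/588 to the remainder.
  remainder -51/4a - 2455/294b - 2059/588 ≠ 0; add h_4 = -51/4a - 2455/294b - 2059/588 to the basis.

S(f_2,f_3): lcm = ab². S = 15/28ab - 130/7a - 51/4b.
  leading term ab: subtract (15/112)·f_3 from 15/28ab - 130/7a - 51/4b → -2125/112a - 51/4b - 765/112
  leading term a: subtract (125/84)·h_4 from -2125/112a - 51/4b - 765/112 → -7999/24696b - 39995/24696
  leading term b: no divisor's leading term divides it; move -7999/24696b to the remainder.
  leading term 1: no divisor's leading term divides it; move -39995/24696 to the remainder.
  remainder -7999/24696b - 39995/24696 ≠ 0; add h_5 = -7999/24696b - 39995/24696 to the basis.

S(f_1,h_4): lcm = a². S = -4910/7497ab - 11615/14994a + ⅔b² + ⅔b - 125/6.
  leading term ab: subtract (-2455/14994)·f_3 from -4910/7497ab - 11615/14994a + ⅔b² + ⅔b - 125/6 → -125/441a + ⅔b² + ⅔b - 1835/147
  leading term a: subtract (500/22491)·h_4 from -125/441a + ⅔b² + ⅔b - 1835/147 → ⅔b² + 2817868/3306177b - 41013610/3306177
  leading term b²: subtract (-2/21)·f_2 from ⅔b² + 2817868/3306177b - 41013610/3306177 → -15998/3306177b - 79990/3306177
  leading term b: subtract (16/1071)·h_5 from -15998/3306177b - 79990/3306177 → 0
  remainder 0.

S(f_2,h_4): leading monomials are coprime, so the S-polynomial reduces to 0 (Buchberger's first criterion).
S(f_3,h_4): lcm = ab. S = ¾a - 4910/7497b² - 2059/7497b + 51/4.
  leading term a: subtract (-1/17)·h_4 from ¾a - 4910/7497b² - 2059/7497b + 51/4 → -4910/7497b² - 11483/14994b + 62695/4998
  leading term b²: subtract (4910/52479)·f_2 from -4910/7497b² - 11483/14994b + 62695/4998 → 7999/104958b + 39995/104958
  leading term b: subtract (-4/17)·h_5 from 7999/104958b + 39995/104958 → 0
  remainder 0.

S(f_1,h_5): leading monomials are coprime, so the S-polynomial reduces to 0 (Buchberger's first criterion).
S(f_2,h_5): lcm = b². S = -26/7b - 130/7.
  leading term b: subtract (91728/7999)·h_5 from -26/7b - 130/7 → 0
  remainder 0.

S(f_3,h_5): lcm = ab. S = -17/4a + 51/4.
  leading term a: subtract (⅓)·h_4 from -17/4a + 51/4 → 2455/882b + 12275/882
  leading term b: subtract (-68740/7999)·h_5 from 2455/882b + 12275/882 → 0
  remainder 0.

S(h_4,h_5): leading monomials are coprime, so the S-polynomial reduces to 0 (Buchberger's first criterion).
Every S-polynomial of the final basis reduces to 0, so we have a Gröbner basis.
Inter-reduce: drop elements whose leading term is divisible by another's, tail-reduce, and make monic.
Reduced Gröbner basis: {a - 3, b + 5}.

A lex Gröbner basis eliminates variables successively. Here b + 5 depends only on b, with roots {-5}; lifting each root through the earlier basis elements recovers the full solutions.
  b = -5: the earlier basis element becomes a - 3 = 0, giving a = 3 — point (3, -5).
Each listed point satisfies every original equation (direct substitution).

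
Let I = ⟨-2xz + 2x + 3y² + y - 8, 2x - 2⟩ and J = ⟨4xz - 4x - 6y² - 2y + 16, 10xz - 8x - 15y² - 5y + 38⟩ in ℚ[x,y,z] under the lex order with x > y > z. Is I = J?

For a fixed monomial order, each ideal has a unique reduced Gröbner basis; comparing bases decides equality.
Buchberger on the first generating set:
f_1 = -2xz + 2x + 3y² + y - 8, LT = xz.
f_2 = 2x - 2, LT = x.

S(f_1,f_2): lcm = xz. S = -x - 3/2y² - ½y + z + 4.
  reduce S modulo (f_1, f_2):
  remainder -3/2y² - ½y + z + 3 ≠ 0; add g_3 = -3/2y² - ½y + z + 3 to the basis.

The other S-polynomials (S(f_1,g_3), S(f_2,g_3)) all reduce to 0 modulo the current basis, so we have a Gröbner basis.
Inter-reduce: drop elements whose leading term is divisible by another's, tail-reduce, and make monic.
Reduced Gröbner basis: {x - 1, y² + ⅓y - ⅔z - 2}.

Buchberger on the second generating set:
h_1 = 4xz - 4x - 6y² - 2y + 16, LT = xz.
h_2 = 10xz - 8x - 15y² - 5y + 38, LT = xz.

S(h_1,h_2): lcm = xz. S = -⅕x + ⅕.
  reduce S modulo (h_1, h_2):
  remainder -⅕x + ⅕ ≠ 0; add k_3 = -⅕x + ⅕ to the basis.

S(h_1,k_3): lcm = xz. S = -x - 3/2y² - ½y + z + 4.
  reduce S modulo (h_1, h_2, k_3):
  remainder -3/2y² - ½y + z + 3 ≠ 0; add k_4 = -3/2y² - ½y + z + 3 to the basis.

The other S-polynomials (S(h_2,k_3), S(h_1,k_4), S(h_2,k_4), S(k_3,k_4)) all reduce to 0 modulo the current basis, so we have a Gröbner basis.
Inter-reduce: drop elements whose leading term is divisible by another's, tail-reduce, and make monic.
Reduced Gröbner basis: {x - 1, y² + ⅓y - ⅔z - 2}.

Same reduced basis, so the two generating sets span the same ideal.

Yes, the ideals are equal.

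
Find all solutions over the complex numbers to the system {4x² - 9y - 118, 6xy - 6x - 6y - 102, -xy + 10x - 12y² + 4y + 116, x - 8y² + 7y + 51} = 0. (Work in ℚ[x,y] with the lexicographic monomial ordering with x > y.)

Compute a lex Gröbner basis by Buchberger's algorithm.
f_1 = 4x² - 9y - 118, LT = x².
f_2 = 6xy - 6x - 6y - 102, LT = xy.
f_3 = -xy + 10x - 12y² + 4y + 116, LT = xy.
f_4 = x - 8y² + 7y + 51, LT = x.

S(f_1,f_2): lcm = x²y. S = x² + xy + 17x - 9/4y² - 59/2y.
  reduce S modulo (f_1, f_2, f_3, f_4):
  remainder 567/4y² - 609/4y - 1743/2 ≠ 0; add h_5 = 567/4y² - 609/4y - 1743/2 to the basis.

S(f_1,f_3): lcm = x²y. S = 10x² - 12xy² + 4xy + 116x - 9/4y² - 59/2y.
  reduce S modulo (f_1, f_2, f_3, f_4, h_5):
  remainder -2243/36y - 2243/18 ≠ 0; add h_6 = -2243/36y - 2243/18 to the basis.

The other S-polynomials (S(f_1,f_4), S(f_2,f_3), S(f_2,f_4), S(f_3,f_4), S(f_1,h_5), S(f_2,h_5), S(f_3,h_5), S(f_4,h_5), S(f_1,h_6), S(f_2,h_6), S(f_3,h_6), S(f_4,h_6), S(h_5,h_6)) all reduce to 0 modulo the current basis, so we have a Gröbner basis.
Inter-reduce: drop elements whose leading term is divisible by another's, tail-reduce, and make monic.
Reduced Gröbner basis: {x + 5, y + 2}.

The lex basis is triangular: the last element involves only y. Solving y + 2 = 0 gives y ∈ {-2}; substituting each value into the earlier elements determines the remaining variables.
  y = -2: the earlier basis element becomes x + 5 = 0, giving x = -5 — point (-5, -2).
This is the nonlinear analogue of row-reducing a linear system.

{(-5, -2)}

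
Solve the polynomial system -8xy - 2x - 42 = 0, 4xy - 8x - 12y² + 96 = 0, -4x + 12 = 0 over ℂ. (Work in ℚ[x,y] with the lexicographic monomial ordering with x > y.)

{(3, -2)}

Compute a lex Gröbner basis by Buchberger's algorithm.
f_1 = -8xy - 2x - 42, LT = xy.
f_2 = 4xy - 8x - 12y² + 96, LT = xy.
f_3 = -4x + 12, LT = x.

S(f_1,f_2): lcm = xy. S = 9/4x + 3y² - 75/4.
  leading term x: subtract (-9/16)·f_3 from 9/4x + 3y² - 75/4 → 3y² - 12
  leading term y²: no divisor's leading term divides it; move 3y² to the remainder.
  leading term 1: no divisor's leading term divides it; move -12 to the remainder.
  remainder 3y² - 12 ≠ 0; add h_4 = 3y² - 12 to the basis.

S(f_1,f_3): lcm = xy. S = ¼x + 3y + 21/4.
  leading term x: subtract (-1/16)·f_3 from ¼x + 3y + 21/4 → 3y + 6
  leading term y: no divisor's leading term divides it; move 3y to the remainder.
  leading term 1: no divisor's leading term divides it; move 6 to the remainder.
  remainder 3y + 6 ≠ 0; add h_5 = 3y + 6 to the basis.

S(f_2,f_3): lcm = xy. S = -2x - 3y² + 3y + 24.
  leading term x: subtract (½)·f_3 from -2x - 3y² + 3y + 24 → -3y² + 3y + 18
  leading term y²: subtract (-1)·h_4 from -3y² + 3y + 18 → 3y + 6
  leading term y: subtract (1)·h_5 from 3y + 6 → 0
  remainder 0.

S(f_1,h_4): lcm = xy². S = ¼xy + 4x + 21/4y.
  leading term xy: subtract (-1/32)·f_1 from ¼xy + 4x + 21/4y → 63/16x + 21/4y - 21/16
  leading term x: subtract (-63/64)·f_3 from 63/16x + 21/4y - 21/16 → 21/4y + 21/2
  leading term y: subtract (7/4)·h_5 from 21/4y + 21/2 → 0
  remainder 0.

S(f_2,h_4): lcm = xy². S = -2xy + 4x - 3y³ + 24y.
  leading term xy: subtract (¼)·f_1 from -2xy + 4x - 3y³ + 24y → 9/2x - 3y³ + 24y + 21/2
  leading term x: subtract (-9/8)·f_3 from 9/2x - 3y³ + 24y + 21/2 → -3y³ + 24y + 24
  leading term y³: subtract (-y)·h_4 from -3y³ + 24y + 24 → 12y + 24
  leading term y: subtract (4)·h_5 from 12y + 24 → 0
  remainder 0.

S(f_3,h_4): leading monomials are coprime, so the S-polynomial reduces to 0 (Buchberger's first criterion).
S(f_1,h_5): lcm = xy. S = -7/4x + 21/4.
  leading term x: subtract (7/16)·f_3 from -7/4x + 21/4 → 0
  remainder 0.

S(f_2,h_5): lcm = xy. S = -4x - 3y² + 24.
  leading term x: subtract (1)·f_3 from -4x - 3y² + 24 → -3y² + 12
  leading term y²: subtract (-1)·h_4 from -3y² + 12 → 0
  remainder 0.

S(f_3,h_5): leading monomials are coprime, so the S-polynomial reduces to 0 (Buchberger's first criterion).
S(h_4,h_5): lcm = y². S = -2y - 4.
  leading term y: subtract (-⅔)·h_5 from -2y - 4 → 0
  remainder 0.

Every S-polynomial of the final basis reduces to 0, so we have a Gröbner basis.
Inter-reduce: drop elements whose leading term is divisible by another's, tail-reduce, and make monic.
Reduced Gröbner basis: {x - 3, y + 2}.

Elimination: the polynomial y + 2 lies in the elimination ideal for y, so y ∈ {-2}. For each such y, the remaining basis elements (now univariate) give the rest of the solution.
  y = -2: the earlier basis element becomes x - 3 = 0, giving x = 3 — point (3, -2).
Substituting each solution back into the original system confirms all equations vanish.
Zero-dimensionality of the ideal guarantees finitely many solutions over ℂ.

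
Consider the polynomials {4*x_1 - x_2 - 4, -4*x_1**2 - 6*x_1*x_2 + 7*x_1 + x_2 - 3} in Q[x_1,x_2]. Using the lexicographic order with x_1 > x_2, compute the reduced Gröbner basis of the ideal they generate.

f_1 = 4*x_1 - x_2 - 4, LT = x_1.
f_2 = -4*x_1**2 - 6*x_1*x_2 + 7*x_1 + x_2 - 3, LT = x_1**2.

S(f_1,f_2): lcm = x_1**2. S = -7/4*x_1*x_2 + 3/4*x_1 + 1/4*x_2 - 3/4.
  leading term x_1*x_2: subtract (-7/16*x_2)·f_1 from -7/4*x_1*x_2 + 3/4*x_1 + 1/4*x_2 - 3/4 → 3/4*x_1 - 7/16*x_2**2 - 3/2*x_2 - 3/4
  leading term x_1: subtract (3/16)·f_1 from 3/4*x_1 - 7/16*x_2**2 - 3/2*x_2 - 3/4 → -7/16*x_2**2 - 21/16*x_2
  leading term x_2**2: no divisor's leading term divides it; move -7/16*x_2**2 to the remainder.
  leading term x_2: no divisor's leading term divides it; move -21/16*x_2 to the remainder.
  remainder -7/16*x_2**2 - 21/16*x_2 ≠ 0; add g_3 = -7/16*x_2**2 - 21/16*x_2 to the basis.

The other S-polynomials (S(f_1,g_3), S(f_2,g_3)) all reduce to 0 modulo the current basis, so we have a Gröbner basis.
Inter-reduce: drop elements whose leading term is divisible by another's, tail-reduce, and make monic.

G = {x_1 - 1/4*x_2 - 1, x_2**2 + 3*x_2}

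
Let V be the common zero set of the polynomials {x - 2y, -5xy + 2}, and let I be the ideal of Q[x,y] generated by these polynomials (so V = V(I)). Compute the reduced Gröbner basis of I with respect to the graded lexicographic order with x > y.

G = {y^{2} - \tfrac{1}{5}, x - 2y}

f_1 = x - 2y, LT = x.
f_2 = -5xy + 2, LT = xy.

S(f_1,f_2): lcm = xy. S = -2y^{2} + \tfrac{2}{5}.
  leading term y^{2}: no divisor's leading term divides it; move -2y^{2} to the remainder.
  leading term 1: no divisor's leading term divides it; move \tfrac{2}{5} to the remainder.
  remainder -2y^{2} + \tfrac{2}{5} ≠ 0; add g_3 = -2y^{2} + \tfrac{2}{5} to the basis.

The other S-polynomials (S(f_1,g_3), S(f_2,g_3)) all reduce to 0 modulo the current basis, so we have a Gröbner basis.
Inter-reduce: drop elements whose leading term is divisible by another's, tail-reduce, and make monic.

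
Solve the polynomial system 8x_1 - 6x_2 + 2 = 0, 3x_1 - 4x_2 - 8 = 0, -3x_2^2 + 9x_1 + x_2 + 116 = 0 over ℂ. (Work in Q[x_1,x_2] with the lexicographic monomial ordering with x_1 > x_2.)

{(-4, -5)}

Compute a lex Gröbner basis by Buchberger's algorithm.
f_1 = 8x_1 - 6x_2 + 2, LT = x_1.
f_2 = 3x_1 - 4x_2 - 8, LT = x_1.
f_3 = 9x_1 - 3x_2^2 + x_2 + 116, LT = x_1.

S(f_1,f_2): lcm = x_1. S = 7/12x_2 + 35/12.
  leading term x_2: no divisor's leading term divides it; move 7/12x_2 to the remainder.
  leading term 1: no divisor's leading term divides it; move 35/12 to the remainder.
  remainder 7/12x_2 + 35/12 ≠ 0; add h_4 = 7/12x_2 + 35/12 to the basis.

The other S-polynomials (S(f_1,f_3), S(f_2,f_3), S(f_1,h_4), S(f_2,h_4), S(f_3,h_4)) all reduce to 0 modulo the current basis, so we have a Gröbner basis.
Inter-reduce: drop elements whose leading term is divisible by another's, tail-reduce, and make monic.
Reduced Gröbner basis: {x_1 + 4, x_2 + 5}.

The lex basis is triangular: the last element involves only x_2. Solving x_2 + 5 = 0 gives x_2 ∈ {-5}; substituting each value into the earlier elements determines the remaining variables.
  x_2 = -5: the earlier basis element becomes x_1 + 4 = 0, giving x_1 = -4 — point (-4, -5).
Check: every point annihilates each of the original generators.
This is the nonlinear analogue of row-reducing a linear system.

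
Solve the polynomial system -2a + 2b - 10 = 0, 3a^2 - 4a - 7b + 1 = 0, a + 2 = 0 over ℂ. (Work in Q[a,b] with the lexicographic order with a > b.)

Compute a lex Gröbner basis by Buchberger's algorithm.
f_1 = -2a + 2b - 10, LT = a.
f_2 = 3a^2 - 4a - 7b + 1, LT = a^2.
f_3 = a + 2, LT = a.

S(f_1,f_2): lcm = a^2. S = -ab + 19/3a + 7/3b - 1/3.
  leading term ab: subtract (1/2b)·f_1 from -ab + 19/3a + 7/3b - 1/3 → 19/3a - b^2 + 22/3b - 1/3
  leading term a: subtract (-19/6)·f_1 from 19/3a - b^2 + 22/3b - 1/3 → -b^2 + 41/3b - 32
  leading term b^2: no divisor's leading term divides it; move -b^2 to the remainder.
  leading term b: no divisor's leading term divides it; move 41/3b to the remainder.
  leading term 1: no divisor's leading term divides it; move -32 to the remainder.
  remainder -b^2 + 41/3b - 32 ≠ 0; add h_4 = -b^2 + 41/3b - 32 to the basis.

S(f_1,f_3): lcm = a. S = -b + 3.
  leading term b: no divisor's leading term divides it; move -b to the remainder.
  leading term 1: no divisor's leading term divides it; move 3 to the remainder.
  remainder -b + 3 ≠ 0; add h_5 = -b + 3 to the basis.

The other S-polynomials (S(f_2,f_3), S(f_1,h_4), S(f_2,h_4), S(f_3,h_4), S(f_1,h_5), S(f_2,h_5), S(f_3,h_5), S(h_4,h_5)) all reduce to 0 modulo the current basis, so we have a Gröbner basis.
Inter-reduce: drop elements whose leading term is divisible by another's, tail-reduce, and make monic.
Reduced Gröbner basis: {a + 2, b - 3}.

From the last basis element, b - 3 = 0, so b takes values in {3}. Each choice, substituted upward through the basis, yields the corresponding point(s) of the solution set.
  b = 3: the earlier basis element becomes a + 2 = 0, giving a = -2 — point (-2, 3).
Each listed point satisfies every original equation (direct substitution).
Zero-dimensionality of the ideal guarantees finitely many solutions over ℂ.

{(-2, 3)}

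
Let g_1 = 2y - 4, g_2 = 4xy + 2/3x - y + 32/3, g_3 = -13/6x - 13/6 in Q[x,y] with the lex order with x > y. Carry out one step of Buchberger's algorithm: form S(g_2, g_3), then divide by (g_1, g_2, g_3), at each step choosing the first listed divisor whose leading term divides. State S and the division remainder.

S(g_2, g_3) = 1/6x - 5/4y + 8/3; remainder on division = 0.

lcm(LM(g_2), LM(g_3)) = xy.
S = (lcm/LT(g_2))·g_2 − (lcm/LT(g_3))·g_3 = 1/6x - 5/4y + 8/3.
Reduce S modulo (g_1, g_2, g_3) in that order:
  leading term x: subtract (-1/13)·g_3 from 1/6x - 5/4y + 8/3 → -5/4y + 5/2
  leading term y: subtract (-5/8)·g_1 from -5/4y + 5/2 → 0
The remainder is 0, so this S-polynomial contributes no new basis element.
An S-polynomial is built so that the two leading terms cancel; whether anything survives reduction is exactly the Gröbner-basis criterion.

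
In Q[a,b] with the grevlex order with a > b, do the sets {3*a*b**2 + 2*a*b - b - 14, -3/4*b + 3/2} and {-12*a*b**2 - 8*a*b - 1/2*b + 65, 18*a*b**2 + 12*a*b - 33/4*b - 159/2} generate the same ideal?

Yes, the ideals are equal.

Equality of ideals is decidable: compute both reduced Gröbner bases (unique for the ordering) and check whether they agree.
Buchberger on the first generating set:
f_1 = 3*a*b**2 + 2*a*b - b - 14, LT = a*b**2.
f_2 = -3/4*b + 3/2, LT = b.

S(f_1,f_2): lcm = a*b**2. S = 8/3*a*b - 1/3*b - 14/3.
  leading term a*b: subtract (-32/9*a)·f_2 from 8/3*a*b - 1/3*b - 14/3 → 16/3*a - 1/3*b - 14/3
  leading term a: no divisor's leading term divides it; move 16/3*a to the remainder.
  leading term b: subtract (4/9)·f_2 from -1/3*b - 14/3 → -16/3
  leading term 1: no divisor's leading term divides it; move -16/3 to the remainder.
  remainder 16/3*a - 16/3 ≠ 0; add g_3 = 16/3*a - 16/3 to the basis.

The other S-polynomials (S(f_1,g_3), S(f_2,g_3)) all reduce to 0 modulo the current basis, so we have a Gröbner basis.
Inter-reduce: drop elements whose leading term is divisible by another's, tail-reduce, and make monic.
Reduced Gröbner basis: {a - 1, b - 2}.

Buchberger on the second generating set:
h_1 = -12*a*b**2 - 8*a*b - 1/2*b + 65, LT = a*b**2.
h_2 = 18*a*b**2 + 12*a*b - 33/4*b - 159/2, LT = a*b**2.

S(h_1,h_2): lcm = a*b**2. S = 1/2*b - 1.
  leading term b: no divisor's leading term divides it; move 1/2*b to the remainder.
  leading term 1: no divisor's leading term divides it; move -1 to the remainder.
  remainder 1/2*b - 1 ≠ 0; add k_3 = 1/2*b - 1 to the basis.

S(h_1,k_3): lcm = a*b**2. S = 8/3*a*b + 1/24*b - 65/12.
  leading term a*b: subtract (16/3*a)·k_3 from 8/3*a*b + 1/24*b - 65/12 → 16/3*a + 1/24*b - 65/12
  leading term a: no divisor's leading term divides it; move 16/3*a to the remainder.
  leading term b: subtract (1/12)·k_3 from 1/24*b - 65/12 → -16/3
  leading term 1: no divisor's leading term divides it; move -16/3 to the remainder.
  remainder 16/3*a - 16/3 ≠ 0; add k_4 = 16/3*a - 16/3 to the basis.

The other S-polynomials (S(h_2,k_3), S(h_1,k_4), S(h_2,k_4), S(k_3,k_4)) all reduce to 0 modulo the current basis, so we have a Gröbner basis.
Inter-reduce: drop elements whose leading term is divisible by another's, tail-reduce, and make monic.
Reduced Gröbner basis: {a - 1, b - 2}.

Same reduced basis, so the two generating sets span the same ideal.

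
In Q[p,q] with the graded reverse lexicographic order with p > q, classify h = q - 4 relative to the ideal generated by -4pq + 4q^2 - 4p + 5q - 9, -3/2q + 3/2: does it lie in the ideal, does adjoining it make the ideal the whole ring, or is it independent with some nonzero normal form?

Adjoining q - 4 makes the ideal the whole ring: the system is inconsistent.

First compute the reduced Gröbner basis of I by Buchberger's algorithm.
f_1 = -4pq + 4q^2 - 4p + 5q - 9, LT = pq.
f_2 = -3/2q + 3/2, LT = q.

S(f_1,f_2): lcm = pq. S = -q^2 + 2p - 5/4q + 9/4.
  reduce S modulo (f_1, f_2):
  remainder 2p ≠ 0; add k_3 = 2p to the basis.

The other S-polynomials (S(f_1,k_3), S(f_2,k_3)) all reduce to 0 modulo the current basis, so we have a Gröbner basis.
Inter-reduce: drop elements whose leading term is divisible by another's, tail-reduce, and make monic.
Reduced Gröbner basis: {p, q - 1}.
Label its elements g_1 = p, g_2 = q - 1.

Reduce h = q - 4 modulo G:
  leading term q: subtract (1)·g_2 from q - 4 → -3
  leading term 1: no divisor's leading term divides it; move -3 to the remainder.
  normal form = -3.
The normal form is nonzero, so h ∉ I. Since h minus its normal form lies in I, I + (h) = I + (r) where r = -3; decide whether this ideal is the whole ring.
Here r = -3 is a nonzero constant, hence a unit: 1 ∈ I + (h), the Gröbner basis of I + (h) is {1}, and the enlarged system has no common solution — adjoining h is inconsistent.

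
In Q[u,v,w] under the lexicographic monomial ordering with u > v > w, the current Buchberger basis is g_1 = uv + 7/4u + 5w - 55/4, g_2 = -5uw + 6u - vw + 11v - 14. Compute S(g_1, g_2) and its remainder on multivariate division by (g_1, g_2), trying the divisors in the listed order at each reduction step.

lcm(LM(g_1), LM(g_2)) = uvw.
S = (lcm/LT(g_1))·g_1 − (lcm/LT(g_2))·g_2 = 6/5uv + 7/4uw - 1/5v^2w + 11/5v^2 - 14/5v + 5w^2 - 55/4w.
Reduce S modulo (g_1, g_2) in that order:
  leading term uv: subtract (6/5)·g_1 from 6/5uv + 7/4uw - 1/5v^2w + 11/5v^2 - 14/5v + 5w^2 - 55/4w → 7/4uw - 21/10u - 1/5v^2w + 11/5v^2 - 14/5v + 5w^2 - 79/4w + 33/2
  leading term uw: subtract (-7/20)·g_2 from 7/4uw - 21/10u - 1/5v^2w + 11/5v^2 - 14/5v + 5w^2 - 79/4w + 33/2 → -1/5v^2w + 11/5v^2 - 7/20vw + 21/20v + 5w^2 - 79/4w + 58/5
  leading term v^2w: no divisor's leading term divides it; move -1/5v^2w to the remainder.
  leading term v^2: no divisor's leading term divides it; move 11/5v^2 to the remainder.
  leading term vw: no divisor's leading term divides it; move -7/20vw to the remainder.
  leading term v: no divisor's leading term divides it; move 21/20v to the remainder.
  leading term w^2: no divisor's leading term divides it; move 5w^2 to the remainder.
  leading term w: no divisor's leading term divides it; move -79/4w to the remainder.
  leading term 1: no divisor's leading term divides it; move 58/5 to the remainder.
The remainder -1/5v^2w + 11/5v^2 - 7/20vw + 21/20v + 5w^2 - 79/4w + 58/5 is nonzero, so it would be added as the next basis element.
This is the inner loop of Buchberger's algorithm — each nonzero remainder becomes a new basis element.

S(g_1, g_2) = 6/5uv + 7/4uw - 1/5v^2w + 11/5v^2 - 14/5v + 5w^2 - 55/4w; remainder on division = -1/5v^2w + 11/5v^2 - 7/20vw + 21/20v + 5w^2 - 79/4w + 58/5.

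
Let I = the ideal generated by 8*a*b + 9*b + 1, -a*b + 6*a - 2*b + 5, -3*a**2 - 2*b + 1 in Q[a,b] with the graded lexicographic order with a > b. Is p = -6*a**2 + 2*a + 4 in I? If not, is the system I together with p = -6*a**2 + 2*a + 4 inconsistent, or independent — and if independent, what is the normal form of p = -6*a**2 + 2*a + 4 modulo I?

Adjoining -6*a**2 + 2*a + 4 makes the ideal the whole ring: the system is inconsistent.

First compute the reduced Gröbner basis of I by Buchberger's algorithm.
f_1 = 8*a*b + 9*b + 1, LT = a*b.
f_2 = -a*b + 6*a - 2*b + 5, LT = a*b.
f_3 = -3*a**2 - 2*b + 1, LT = a**2.

S(f_1,f_2): lcm = a*b. S = 6*a - 7/8*b + 41/8.
  reduce S modulo (f_1, f_2, f_3):
  remainder 6*a - 7/8*b + 41/8 ≠ 0; add h_4 = 6*a - 7/8*b + 41/8 to the basis.

S(f_1,f_3): lcm = a**2*b. S = 9/8*a*b - 2/3*b**2 + 1/8*a + 1/3*b.
  reduce S modulo (f_1, f_2, f_3, h_4):
  remainder -2/3*b**2 - 117/128*b - 95/384 ≠ 0; add h_5 = -2/3*b**2 - 117/128*b - 95/384 to the basis.

S(f_2,f_3): lcm = a**2*b. S = -6*a**2 + 2*a*b - 2/3*b**2 - 5*a + 1/3*b.
  reduce S modulo (f_1, f_2, f_3, h_4, h_5):
  remainder 871/384*b + 871/384 ≠ 0; add h_6 = 871/384*b + 871/384 to the basis.

The other S-polynomials (S(f_1,h_4), S(f_2,h_4), S(f_3,h_4), S(f_1,h_5), S(f_2,h_5), S(f_3,h_5), S(h_4,h_5), S(f_1,h_6), S(f_2,h_6), S(f_3,h_6), S(h_4,h_6), S(h_5,h_6)) all reduce to 0 modulo the current basis, so we have a Gröbner basis.
Inter-reduce: drop elements whose leading term is divisible by another's, tail-reduce, and make monic.
Reduced Gröbner basis: {a + 1, b + 1}.
Label its elements g_1 = a + 1, g_2 = b + 1.

Reduce p = -6*a**2 + 2*a + 4 modulo G:
  leading term a**2: subtract (-6*a)·g_1 from -6*a**2 + 2*a + 4 → 8*a + 4
  leading term a: subtract (8)·g_1 from 8*a + 4 → -4
  leading term 1: no divisor's leading term divides it; move -4 to the remainder.
  normal form = -4.
The normal form is nonzero, so p ∉ I. Since p minus its normal form lies in I, I + (p) = I + (r) where r = -4; decide whether this ideal is the whole ring.
Here r = -4 is a nonzero constant, hence a unit: 1 ∈ I + (p), the Gröbner basis of I + (p) is {1}, and the enlarged system has no common solution — adjoining p is inconsistent.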